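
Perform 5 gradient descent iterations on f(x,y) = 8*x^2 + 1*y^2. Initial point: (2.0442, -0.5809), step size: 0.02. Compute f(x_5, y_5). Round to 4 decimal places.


Gradient descent on f(x,y) = 8*x^2 + 1*y^2.
Starting point: (2.0442, -0.5809), alpha = 0.02
Step 1: grad_x = 2*8*2.0442 = 32.7072, grad_y = 2*1*-0.5809 = -1.1618
  x_1 = 2.0442 - 0.02*32.7072 = 1.3901
  y_1 = -0.5809 - 0.02*-1.1618 = -0.5577
Step 2: grad_x = 2*8*1.3901 = 22.2409, grad_y = 2*1*-0.5577 = -1.1153
  x_2 = 1.3901 - 0.02*22.2409 = 0.9452
  y_2 = -0.5577 - 0.02*-1.1153 = -0.5354
Step 3: grad_x = 2*8*0.9452 = 15.1238, grad_y = 2*1*-0.5354 = -1.0707
  x_3 = 0.9452 - 0.02*15.1238 = 0.6428
  y_3 = -0.5354 - 0.02*-1.0707 = -0.5139
Step 4: grad_x = 2*8*0.6428 = 10.2842, grad_y = 2*1*-0.5139 = -1.0279
  x_4 = 0.6428 - 0.02*10.2842 = 0.4371
  y_4 = -0.5139 - 0.02*-1.0279 = -0.4934
Step 5: grad_x = 2*8*0.4371 = 6.9932, grad_y = 2*1*-0.4934 = -0.9868
  x_5 = 0.4371 - 0.02*6.9932 = 0.2972
  y_5 = -0.4934 - 0.02*-0.9868 = -0.4737
f(0.2972, -0.4737) = 8*0.2972^2 + 1*(-0.4737)^2 = 0.931


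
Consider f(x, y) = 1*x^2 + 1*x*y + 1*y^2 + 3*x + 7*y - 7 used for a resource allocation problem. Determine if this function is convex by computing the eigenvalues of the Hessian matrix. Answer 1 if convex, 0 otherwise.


The Hessian of f(x,y) = 1*x^2 + 1*x*y + 1*y^2 + 3*x + 7*y - 7 is:
H = [[2, 1], [1, 2]]
Trace = 2 + 2 = 4
Determinant = 2*2 - (1)^2 = 3
Discriminant = (4)^2 - 4*3 = 4.0
Eigenvalues: lambda_1 = 1.0, lambda_2 = 3.0
The function is convex.

1


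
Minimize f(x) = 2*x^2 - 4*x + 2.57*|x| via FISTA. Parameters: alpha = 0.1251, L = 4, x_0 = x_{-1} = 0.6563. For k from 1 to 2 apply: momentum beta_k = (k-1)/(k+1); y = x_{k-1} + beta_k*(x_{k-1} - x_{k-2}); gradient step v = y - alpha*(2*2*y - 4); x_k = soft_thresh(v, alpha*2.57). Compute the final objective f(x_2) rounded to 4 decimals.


FISTA on f(x) = 2*x^2 - 4*x + 2.57*|x|
L = 4, alpha = 0.1251
Iteration 1: beta = 0.0, y = 0.6563 + 0.0*(0.6563 - 0.6563) = 0.6563
  grad(y) = -1.3748, v = y - alpha*grad = 0.8283
  prox(v) = soft_thresh(0.8283, 0.3215) = 0.5068
Iteration 2: beta = 0.3333, y = 0.5068 + 0.3333*(0.5068 - 0.6563) = 0.4569
  grad(y) = -2.1722, v = y - alpha*grad = 0.7287
  prox(v) = soft_thresh(0.7287, 0.3215) = 0.4072
f(x_2) = 2*0.4072^2 - 4*0.4072 + 2.57*|0.4072| = -0.2507


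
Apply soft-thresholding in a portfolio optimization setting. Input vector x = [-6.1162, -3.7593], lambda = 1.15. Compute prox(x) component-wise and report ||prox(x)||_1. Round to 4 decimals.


Soft-thresholding with lambda = 1.15:
prox(-6.1162) = sign(-6.1162)*max(|-6.1162| - 1.15, 0) = -4.9662
prox(-3.7593) = sign(-3.7593)*max(|-3.7593| - 1.15, 0) = -2.6093
prox(x) = [-4.9662, -2.6093]
||prox(x)||_1 = 4.9662 + 2.6093 = 7.5755


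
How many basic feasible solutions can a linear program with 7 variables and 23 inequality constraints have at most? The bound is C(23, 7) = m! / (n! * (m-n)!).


Each vertex corresponds to some choice of n active constraints out of m, so the number of vertices is at most C(m, n) = m! / (n!(m-n)!).
m = 23, n = 7
Numerator: 23 * 22 * 21 * 20 * 19 * 18 * 17
Denominator: 7! = 5040
C(23, 7) = 245157


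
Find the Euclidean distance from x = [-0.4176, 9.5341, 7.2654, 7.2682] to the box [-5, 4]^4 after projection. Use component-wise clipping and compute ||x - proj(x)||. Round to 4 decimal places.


Project each component onto [-5, 4].
clip(-0.4176) = -0.4176, clip(9.5341) = 4.0, clip(7.2654) = 4.0, clip(7.2682) = 4.0
Projection = [-0.4176, 4.0, 4.0, 4.0]
Squared diffs: [0.0, 30.6263, 10.6628, 10.6811]
Distance = sqrt(51.9702) = 7.209


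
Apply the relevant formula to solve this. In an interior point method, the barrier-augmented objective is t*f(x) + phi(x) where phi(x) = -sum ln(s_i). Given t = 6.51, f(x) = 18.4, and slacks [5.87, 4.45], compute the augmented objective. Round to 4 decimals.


Step 1: Compute log-barrier.
ln values: [1.7699, 1.4929]
phi = -(1.7699 + 1.4929) = -3.2628
Step 2: Compute augmented objective.
t*f(x) = 6.51*18.4 = 119.784
Total = 119.784 - 3.2628 = 116.5212


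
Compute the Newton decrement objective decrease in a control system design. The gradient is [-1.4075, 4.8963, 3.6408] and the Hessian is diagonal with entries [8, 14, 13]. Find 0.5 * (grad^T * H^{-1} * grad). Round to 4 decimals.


Step 1: H is diagonal, so H^(-1) * g = [-0.1759, 0.3497, 0.2801].
Step 2: g^T H^(-1) g = sum_i g_i^2 / H_ii
  = (-1.4075)^2/8 + (4.8963)^2/14 + (3.6408)^2/13
  = 0.2476 + 1.7124 + 1.0196 = 2.9797
Step 3: Objective decrease = 0.5 * g^T H^(-1) g = 1.4898


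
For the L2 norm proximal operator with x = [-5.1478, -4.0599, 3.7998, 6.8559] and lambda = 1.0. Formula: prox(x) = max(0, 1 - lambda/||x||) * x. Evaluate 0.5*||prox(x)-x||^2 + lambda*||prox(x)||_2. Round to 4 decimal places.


Step 1: Compute ||x||.
||x|| = 10.2188
Step 2: Compute scaling factor.
scale = max(0, 1 - 1.0/10.2188) = 0.9021
Step 3: prox(x) = [-4.644, -3.6626, 3.428, 6.185]
||prox(x)|| = 9.2188
Step 4: Proximal objective.
0.5*||prox-x||^2 = 0.5
lambda*||prox|| = 9.2188
Total = 9.7188


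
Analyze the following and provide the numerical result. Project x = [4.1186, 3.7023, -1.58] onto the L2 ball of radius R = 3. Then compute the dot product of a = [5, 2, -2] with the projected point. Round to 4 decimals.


Step 1: Compute ||x|| (intermediates to 6 decimals).
||x|| = sqrt(4.1186^2 + 3.7023^2 + (-1.58)^2) = 5.759018
Step 2: Project.
Since ||x|| > R, scale = R/||x|| = 3/5.759018 = 0.520922, proj(x) = scale * x
proj(x) = [2.145469, 1.92861, -0.823057]
Step 3: Dot product.
a^T * proj(x) = 5*2.145469 + 2*1.92861 - 2*(-0.823057) = 16.2307


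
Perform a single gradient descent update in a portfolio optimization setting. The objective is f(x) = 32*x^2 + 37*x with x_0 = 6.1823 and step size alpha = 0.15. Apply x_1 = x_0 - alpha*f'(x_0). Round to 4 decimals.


We compute the gradient at x_0 and apply the update.
f'(x) = 64*x + 37
f'(6.1823) = 64*6.1823 + 37 = 432.6672
x_1 = 6.1823 - 0.15*432.6672 = -58.7178


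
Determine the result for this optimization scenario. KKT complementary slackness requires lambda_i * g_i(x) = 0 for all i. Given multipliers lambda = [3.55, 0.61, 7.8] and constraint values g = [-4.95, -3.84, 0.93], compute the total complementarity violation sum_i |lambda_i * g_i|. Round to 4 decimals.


KKT complementary slackness check:
lambda_1 * g_1 = 3.55 * -4.95 = -17.5725
lambda_2 * g_2 = 0.61 * -3.84 = -2.3424
lambda_3 * g_3 = 7.8 * 0.93 = 7.254
Total violation = 17.5725 + 2.3424 + 7.254 = 27.1689


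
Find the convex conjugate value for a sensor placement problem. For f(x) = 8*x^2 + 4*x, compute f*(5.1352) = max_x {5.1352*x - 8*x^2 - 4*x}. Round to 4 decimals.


f*(y) = sup_x {y*x - a*x^2 - b*x} = sup_x {(y-b)*x - a*x^2}
FOC: (y - b) - 2a*x = 0 => x* = (y - b)/(2a)
x* = (5.1352 - 4)/(2*8) = 0.071
f*(5.1352) = (y-b)^2/(4a) = (5.1352 - 4)^2/(4*8)
= 1.2887/32 = 0.0403


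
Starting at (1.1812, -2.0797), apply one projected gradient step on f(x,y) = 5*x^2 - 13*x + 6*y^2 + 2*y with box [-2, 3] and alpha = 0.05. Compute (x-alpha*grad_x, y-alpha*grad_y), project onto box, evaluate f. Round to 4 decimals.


Step 1: Compute gradient at (1.1812, -2.0797).
grad_x = 2*5*1.1812 - 13 = -1.188
grad_y = 2*6*-2.0797 + 2 = -22.9564
Step 2: Gradient step.
x_raw = 1.1812 - 0.05*-1.188 = 1.2406
y_raw = -2.0797 - 0.05*-22.9564 = -0.9319
Step 3: Project onto [-2, 3].
x_proj = clip(1.2406) = 1.2406
y_proj = clip(-0.9319) = -0.9319
Step 4: Evaluate f.
f(1.2406, -0.9319) = -5.0857


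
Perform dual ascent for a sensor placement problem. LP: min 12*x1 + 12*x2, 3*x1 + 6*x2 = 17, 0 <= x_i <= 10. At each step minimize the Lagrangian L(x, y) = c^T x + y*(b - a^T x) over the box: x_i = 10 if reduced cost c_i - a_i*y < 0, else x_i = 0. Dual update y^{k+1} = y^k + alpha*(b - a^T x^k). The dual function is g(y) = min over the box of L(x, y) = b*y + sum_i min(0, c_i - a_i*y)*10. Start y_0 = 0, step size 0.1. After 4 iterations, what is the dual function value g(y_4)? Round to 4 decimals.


Dual ascent for LP: min 12*x1 + 12*x2, 3*x1 + 6*x2 = 17, 0 <= x_i <= 10
Step 1: y^k = 0.0, reduced costs: (12.0, 12.0)
  x^k = (0.0, 0.0), subgradient = b - a^T x = 17.0
  y^{k+1} = 0.0 + 0.1*17.0 = 1.7
Step 2: y^k = 1.7, reduced costs: (6.9, 1.8)
  x^k = (0.0, 0.0), subgradient = b - a^T x = 17.0
  y^{k+1} = 1.7 + 0.1*17.0 = 3.4
Step 3: y^k = 3.4, reduced costs: (1.8, -8.4)
  x^k = (0.0, 10.0), subgradient = b - a^T x = -43.0
  y^{k+1} = 3.4 + 0.1*-43.0 = -0.9
Step 4: y^k = -0.9, reduced costs: (14.7, 17.4)
  x^k = (0.0, 0.0), subgradient = b - a^T x = 17.0
  y^{k+1} = -0.9 + 0.1*17.0 = 0.8
Dual objective at y_4 = 0.8: reduced costs (9.6, 7.2), box minimizer x = (0.0, 0.0)
g(y_4) = b*y + (c1 - a1*y)*x1 + (c2 - a2*y)*x2 = 17*0.8 + 9.6*0.0 + 7.2*0.0 = 13.6 + 0.0 + 0.0 = 13.6


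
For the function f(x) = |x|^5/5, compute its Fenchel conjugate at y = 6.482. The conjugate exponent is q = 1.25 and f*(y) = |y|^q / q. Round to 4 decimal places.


The conjugate exponent q satisfies 1/p + 1/q = 1.
p = 5, so q = 5/(5 - 1) = 1.25
|y|^q = 6.482^1.25 = 10.3428
f*(6.482) = 10.3428 / 1.25 = 8.2742


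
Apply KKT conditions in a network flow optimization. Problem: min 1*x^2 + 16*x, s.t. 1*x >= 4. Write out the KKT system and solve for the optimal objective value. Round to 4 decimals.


Step 1: Try lambda = 0 (constraint inactive).
x_unc = -16/(2*1) = -8.0
Check: 1*-8.0 = -8.0 < 4 -- violated!
Step 2: Constraint must be active: 1*x = 4
x* = 4/1 = 4.0
lambda = (2*1*4.0 + 16)/1 = 24.0
Step 3: Compute optimal value.
f(x*) = 1*4.0^2 + 16*4.0 = 80.0


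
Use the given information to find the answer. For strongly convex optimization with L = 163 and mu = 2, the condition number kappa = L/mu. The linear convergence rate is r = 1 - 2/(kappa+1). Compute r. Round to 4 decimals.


Step 1: Compute the condition number.
kappa = L/mu = 163/2 = 81.5
Step 2: Compute the convergence rate.
r = 1 - 2/(kappa + 1) = 1 - 2*mu/(L + mu) = (L - mu)/(L + mu) = 161/165 = 0.9758


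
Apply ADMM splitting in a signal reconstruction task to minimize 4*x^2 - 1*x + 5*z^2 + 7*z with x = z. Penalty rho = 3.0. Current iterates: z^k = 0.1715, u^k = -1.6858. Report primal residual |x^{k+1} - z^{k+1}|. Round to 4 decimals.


ADMM iteration with rho = 3.0, z^k = 0.1715, u^k = -1.6858
Step 1: x-update.
Minimize 4*x^2 - 1*x + (3.0/2)*(x - 0.1715 - 1.6858)^2
FOC: (2*4 + 3.0)*x = 1 + 3.0*(0.1715 + 1.6858)
x^{k+1} = 0.5974
Step 2: z-update.
Minimize 5*z^2 + 7*z + (3.0/2)*(0.5974 - z - 1.6858)^2
FOC: (2*5 + 3.0)*z = -7 + 3.0*(0.5974 - 1.6858)
z^{k+1} = -0.7896
Step 3: u-update.
u^{k+1} = -1.6858 + 0.5974 + 0.7896 = -0.2987
Step 4: Primal residual = |0.5974 + 0.7896| = 1.3871


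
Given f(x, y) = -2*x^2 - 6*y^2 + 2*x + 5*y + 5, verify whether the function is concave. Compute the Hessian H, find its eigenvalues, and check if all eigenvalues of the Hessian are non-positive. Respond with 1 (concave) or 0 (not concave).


The Hessian of f(x,y) = -2*x^2 - 6*y^2 + 2*x + 5*y + 5 is:
H = [[-4, 0], [0, -12]]
Trace = -4 - 12 = -16
Determinant = -4*-12 - (0)^2 = 48
Discriminant = (-16)^2 - 4*48 = 64.0
Eigenvalues: lambda_1 = -12.0, lambda_2 = -4.0
The function is concave.

1


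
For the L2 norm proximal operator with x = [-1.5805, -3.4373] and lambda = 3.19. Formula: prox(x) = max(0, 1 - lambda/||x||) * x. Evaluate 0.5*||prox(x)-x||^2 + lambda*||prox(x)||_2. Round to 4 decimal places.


Step 1: Compute ||x||.
||x|| = 3.7833
Step 2: Compute scaling factor.
scale = max(0, 1 - 3.19/3.7833) = 0.1568
Step 3: prox(x) = [-0.2478, -0.539]
||prox(x)|| = 0.5933
Step 4: Proximal objective.
0.5*||prox-x||^2 = 5.0881
lambda*||prox|| = 1.8926
Total = 6.9805


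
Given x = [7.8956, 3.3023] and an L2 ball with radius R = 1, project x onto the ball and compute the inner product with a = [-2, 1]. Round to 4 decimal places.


Step 1: Compute ||x|| (intermediates to 6 decimals).
||x|| = sqrt(7.8956^2 + 3.3023^2) = 8.558369
Step 2: Project.
Since ||x|| > R, scale = R/||x|| = 1/8.558369 = 0.116845, proj(x) = scale * x
proj(x) = [0.922561, 0.385857]
Step 3: Dot product.
a^T * proj(x) = -2*0.922561 + 1*0.385857 = -1.4593


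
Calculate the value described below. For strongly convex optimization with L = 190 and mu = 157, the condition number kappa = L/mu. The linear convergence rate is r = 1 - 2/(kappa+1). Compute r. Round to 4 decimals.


Step 1: Compute the condition number.
kappa = L/mu = 190/157 = 1.2102
Step 2: Compute the convergence rate.
r = 1 - 2/(kappa + 1) = 1 - 2*mu/(L + mu) = (L - mu)/(L + mu) = 33/347 = 0.0951


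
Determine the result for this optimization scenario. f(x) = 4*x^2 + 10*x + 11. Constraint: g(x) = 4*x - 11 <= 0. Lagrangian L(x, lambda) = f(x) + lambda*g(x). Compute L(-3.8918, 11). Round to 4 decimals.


Step 1: Evaluate f(x).
f(-3.8918) = 4*(-3.8918)^2 + 10*(-3.8918) + 11 = 32.6664
Step 2: Evaluate g(x).
g(-3.8918) = 4*-3.8918 - 11 = -26.5672
Step 3: Compute Lagrangian.
L = 32.6664 + 11*-26.5672 = -259.5728


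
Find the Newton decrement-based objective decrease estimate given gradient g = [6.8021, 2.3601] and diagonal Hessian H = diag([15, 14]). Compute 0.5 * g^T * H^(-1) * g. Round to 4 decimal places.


Step 1: H is diagonal, so H^(-1) * g = [0.4535, 0.1686].
Step 2: g^T H^(-1) g = sum_i g_i^2 / H_ii
  = (6.8021)^2/15 + (2.3601)^2/14
  = 3.0846 + 0.3979 = 3.4824
Step 3: Objective decrease = 0.5 * g^T H^(-1) g = 1.7412


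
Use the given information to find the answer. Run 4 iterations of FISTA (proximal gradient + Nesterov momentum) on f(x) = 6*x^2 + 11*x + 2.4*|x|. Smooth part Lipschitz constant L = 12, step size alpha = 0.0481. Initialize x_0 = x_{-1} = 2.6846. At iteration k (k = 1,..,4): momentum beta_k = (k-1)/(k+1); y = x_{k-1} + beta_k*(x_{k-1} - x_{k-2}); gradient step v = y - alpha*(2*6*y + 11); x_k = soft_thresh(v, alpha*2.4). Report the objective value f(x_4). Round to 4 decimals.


FISTA on f(x) = 6*x^2 + 11*x + 2.4*|x|
L = 12, alpha = 0.0481
Iteration 1: beta = 0.0, y = 2.6846 + 0.0*(2.6846 - 2.6846) = 2.6846
  grad(y) = 43.2152, v = y - alpha*grad = 0.6059
  prox(v) = soft_thresh(0.6059, 0.1154) = 0.4905
Iteration 2: beta = 0.3333, y = 0.4905 + 0.3333*(0.4905 - 2.6846) = -0.2409
  grad(y) = 8.1097, v = y - alpha*grad = -0.6309
  prox(v) = soft_thresh(-0.6309, 0.1154) = -0.5155
Iteration 3: beta = 0.5, y = -0.5155 + 0.5*(-0.5155 - 0.4905) = -1.0185
  grad(y) = -1.2219, v = y - alpha*grad = -0.9597
  prox(v) = soft_thresh(-0.9597, 0.1154) = -0.8443
Iteration 4: beta = 0.6, y = -0.8443 + 0.6*(-0.8443 + 0.5155) = -1.0416
  grad(y) = -1.4986, v = y - alpha*grad = -0.9695
  prox(v) = soft_thresh(-0.9695, 0.1154) = -0.854
f(x_4) = 6*(-0.854)^2 + 11*(-0.854) + 2.4*|-0.854| = -2.9685


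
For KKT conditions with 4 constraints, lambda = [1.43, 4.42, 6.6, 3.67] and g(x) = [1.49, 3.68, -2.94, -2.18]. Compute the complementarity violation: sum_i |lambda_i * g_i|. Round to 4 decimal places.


KKT complementary slackness check:
lambda_1 * g_1 = 1.43 * 1.49 = 2.1307
lambda_2 * g_2 = 4.42 * 3.68 = 16.2656
lambda_3 * g_3 = 6.6 * -2.94 = -19.404
lambda_4 * g_4 = 3.67 * -2.18 = -8.0006
Total violation = 2.1307 + 16.2656 + 19.404 + 8.0006 = 45.8009


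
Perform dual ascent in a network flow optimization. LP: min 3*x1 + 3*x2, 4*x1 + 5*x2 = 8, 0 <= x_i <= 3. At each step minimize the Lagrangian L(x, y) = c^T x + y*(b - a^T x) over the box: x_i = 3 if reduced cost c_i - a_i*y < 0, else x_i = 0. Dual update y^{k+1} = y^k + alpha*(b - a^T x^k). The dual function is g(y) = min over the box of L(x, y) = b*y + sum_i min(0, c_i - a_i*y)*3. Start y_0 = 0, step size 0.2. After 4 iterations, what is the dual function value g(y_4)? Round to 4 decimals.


Dual ascent for LP: min 3*x1 + 3*x2, 4*x1 + 5*x2 = 8, 0 <= x_i <= 3
Step 1: y^k = 0.0, reduced costs: (3.0, 3.0)
  x^k = (0.0, 0.0), subgradient = b - a^T x = 8.0
  y^{k+1} = 0.0 + 0.2*8.0 = 1.6
Step 2: y^k = 1.6, reduced costs: (-3.4, -5.0)
  x^k = (3.0, 3.0), subgradient = b - a^T x = -19.0
  y^{k+1} = 1.6 + 0.2*-19.0 = -2.2
Step 3: y^k = -2.2, reduced costs: (11.8, 14.0)
  x^k = (0.0, 0.0), subgradient = b - a^T x = 8.0
  y^{k+1} = -2.2 + 0.2*8.0 = -0.6
Step 4: y^k = -0.6, reduced costs: (5.4, 6.0)
  x^k = (0.0, 0.0), subgradient = b - a^T x = 8.0
  y^{k+1} = -0.6 + 0.2*8.0 = 1.0
Dual objective at y_4 = 1.0: reduced costs (-1.0, -2.0), box minimizer x = (3.0, 3.0)
g(y_4) = b*y + (c1 - a1*y)*x1 + (c2 - a2*y)*x2 = 8*1.0 + (-1.0)*3.0 + (-2.0)*3.0 = 8.0 - 3.0 - 6.0 = -1.0


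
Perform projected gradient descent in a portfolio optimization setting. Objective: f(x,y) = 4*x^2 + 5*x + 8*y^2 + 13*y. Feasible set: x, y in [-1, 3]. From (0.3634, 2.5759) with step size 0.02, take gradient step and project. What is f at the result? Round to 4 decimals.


Step 1: Compute gradient at (0.3634, 2.5759).
grad_x = 2*4*0.3634 + 5 = 7.9072
grad_y = 2*8*2.5759 + 13 = 54.2144
Step 2: Gradient step.
x_raw = 0.3634 - 0.02*7.9072 = 0.2053
y_raw = 2.5759 - 0.02*54.2144 = 1.4916
Step 3: Project onto [-1, 3].
x_proj = clip(0.2053) = 0.2053
y_proj = clip(1.4916) = 1.4916
Step 4: Evaluate f.
f(0.2053, 1.4916) = 38.385


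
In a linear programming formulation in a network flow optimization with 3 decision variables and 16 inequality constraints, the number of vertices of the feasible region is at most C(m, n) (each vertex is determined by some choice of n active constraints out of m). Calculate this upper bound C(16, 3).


Each vertex corresponds to some choice of n active constraints out of m, so the number of vertices is at most C(m, n) = m! / (n!(m-n)!).
m = 16, n = 3
Numerator: 16 * 15 * 14
Denominator: 3! = 6
C(16, 3) = 560


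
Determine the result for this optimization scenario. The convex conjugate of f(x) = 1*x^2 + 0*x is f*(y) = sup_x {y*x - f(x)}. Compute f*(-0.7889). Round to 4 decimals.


f*(y) = sup_x {y*x - a*x^2 - b*x} = sup_x {(y-b)*x - a*x^2}
FOC: (y - b) - 2a*x = 0 => x* = (y - b)/(2a)
x* = (-0.7889 - 0)/(2*1) = -0.3945
f*(-0.7889) = (y-b)^2/(4a) = (-0.7889 - 0)^2/(4*1)
= 0.6224/4 = 0.1556


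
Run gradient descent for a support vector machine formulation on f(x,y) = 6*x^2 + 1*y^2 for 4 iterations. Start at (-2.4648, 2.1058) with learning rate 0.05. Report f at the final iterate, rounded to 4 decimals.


Gradient descent on f(x,y) = 6*x^2 + 1*y^2.
Starting point: (-2.4648, 2.1058), alpha = 0.05
Step 1: grad_x = 2*6*-2.4648 = -29.5776, grad_y = 2*1*2.1058 = 4.2116
  x_1 = -2.4648 - 0.05*-29.5776 = -0.9859
  y_1 = 2.1058 - 0.05*4.2116 = 1.8952
Step 2: grad_x = 2*6*-0.9859 = -11.831, grad_y = 2*1*1.8952 = 3.7904
  x_2 = -0.9859 - 0.05*-11.831 = -0.3944
  y_2 = 1.8952 - 0.05*3.7904 = 1.7057
Step 3: grad_x = 2*6*-0.3944 = -4.7324, grad_y = 2*1*1.7057 = 3.4114
  x_3 = -0.3944 - 0.05*-4.7324 = -0.1577
  y_3 = 1.7057 - 0.05*3.4114 = 1.5351
Step 4: grad_x = 2*6*-0.1577 = -1.893, grad_y = 2*1*1.5351 = 3.0703
  x_4 = -0.1577 - 0.05*-1.893 = -0.0631
  y_4 = 1.5351 - 0.05*3.0703 = 1.3816
f(-0.0631, 1.3816) = 6*(-0.0631)^2 + 1*1.3816^2 = 1.9327


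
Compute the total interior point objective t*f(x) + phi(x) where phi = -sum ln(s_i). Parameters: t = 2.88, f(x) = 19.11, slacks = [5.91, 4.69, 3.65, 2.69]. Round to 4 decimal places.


Step 1: Compute log-barrier.
ln values: [1.7766, 1.5454, 1.2947, 0.9895]
phi = -(1.7766 + 1.5454 + 1.2947 + 0.9895) = -5.6063
Step 2: Compute augmented objective.
t*f(x) = 2.88*19.11 = 55.0368
Total = 55.0368 - 5.6063 = 49.4305


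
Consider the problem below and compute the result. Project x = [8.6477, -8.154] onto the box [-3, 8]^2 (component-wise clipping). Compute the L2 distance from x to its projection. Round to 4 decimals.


Project each component onto [-3, 8].
clip(8.6477) = 8.0, clip(-8.154) = -3.0
Projection = [8.0, -3.0]
Squared diffs: [0.4195, 26.5637]
Distance = sqrt(26.9832) = 5.1945


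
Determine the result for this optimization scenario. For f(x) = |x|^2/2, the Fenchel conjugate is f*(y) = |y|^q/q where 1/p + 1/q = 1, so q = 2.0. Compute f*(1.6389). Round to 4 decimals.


The conjugate exponent q satisfies 1/p + 1/q = 1.
p = 2, so q = 2/(2 - 1) = 2.0
|y|^q = 1.6389^2.0 = 2.686
f*(1.6389) = 2.686 / 2.0 = 1.343


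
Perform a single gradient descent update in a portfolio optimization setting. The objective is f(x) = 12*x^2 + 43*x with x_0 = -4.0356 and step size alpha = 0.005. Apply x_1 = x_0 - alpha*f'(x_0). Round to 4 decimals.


We compute the gradient at x_0 and apply the update.
f'(x) = 24*x + 43
f'(-4.0356) = 24*-4.0356 + 43 = -53.8544
x_1 = -4.0356 - 0.005*-53.8544 = -3.7663


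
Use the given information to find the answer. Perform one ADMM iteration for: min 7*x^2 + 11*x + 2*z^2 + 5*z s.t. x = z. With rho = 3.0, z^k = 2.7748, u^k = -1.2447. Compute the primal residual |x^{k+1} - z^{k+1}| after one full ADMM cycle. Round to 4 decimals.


ADMM iteration with rho = 3.0, z^k = 2.7748, u^k = -1.2447
Step 1: x-update.
Minimize 7*x^2 + 11*x + (3.0/2)*(x - 2.7748 - 1.2447)^2
FOC: (2*7 + 3.0)*x = -11 + 3.0*(2.7748 + 1.2447)
x^{k+1} = 0.0623
Step 2: z-update.
Minimize 2*z^2 + 5*z + (3.0/2)*(0.0623 - z - 1.2447)^2
FOC: (2*2 + 3.0)*z = -5 + 3.0*(0.0623 - 1.2447)
z^{k+1} = -1.221
Step 3: u-update.
u^{k+1} = -1.2447 + 0.0623 + 1.221 = 0.0386
Step 4: Primal residual = |0.0623 + 1.221| = 1.2833


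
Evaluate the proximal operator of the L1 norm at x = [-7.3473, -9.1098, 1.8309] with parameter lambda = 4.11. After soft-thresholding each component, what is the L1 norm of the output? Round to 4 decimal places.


Soft-thresholding with lambda = 4.11:
prox(-7.3473) = sign(-7.3473)*max(|-7.3473| - 4.11, 0) = -3.2373
prox(-9.1098) = sign(-9.1098)*max(|-9.1098| - 4.11, 0) = -4.9998
prox(1.8309) = sign(1.8309)*max(|1.8309| - 4.11, 0) = 0.0
prox(x) = [-3.2373, -4.9998, 0.0]
||prox(x)||_1 = 3.2373 + 4.9998 + 0.0 = 8.2371


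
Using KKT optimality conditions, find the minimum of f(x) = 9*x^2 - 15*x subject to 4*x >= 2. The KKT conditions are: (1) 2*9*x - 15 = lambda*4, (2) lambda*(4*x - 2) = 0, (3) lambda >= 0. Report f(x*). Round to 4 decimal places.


Step 1: Try lambda = 0 (constraint inactive).
Stationarity: 2*9*x - 15 = 0
x* = 15/(2*9) = 5/6 = 0.8333 (rounded; the exact value 5/6 is used below)
Check constraint: 4*0.8333 = 3.3332 >= 2 -- satisfied.
Step 2: Compute optimal value.
f(x*) = 9*(5/6)^2 - 15*(5/6) = -6.25


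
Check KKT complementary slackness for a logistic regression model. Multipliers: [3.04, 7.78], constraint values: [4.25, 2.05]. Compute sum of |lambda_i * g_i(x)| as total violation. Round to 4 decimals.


KKT complementary slackness check:
lambda_1 * g_1 = 3.04 * 4.25 = 12.92
lambda_2 * g_2 = 7.78 * 2.05 = 15.949
Total violation = 12.92 + 15.949 = 28.869


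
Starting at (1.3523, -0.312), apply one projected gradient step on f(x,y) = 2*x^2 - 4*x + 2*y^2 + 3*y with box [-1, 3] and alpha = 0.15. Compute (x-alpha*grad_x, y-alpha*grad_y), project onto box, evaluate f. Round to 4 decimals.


Step 1: Compute gradient at (1.3523, -0.312).
grad_x = 2*2*1.3523 - 4 = 1.4092
grad_y = 2*2*-0.312 + 3 = 1.752
Step 2: Gradient step.
x_raw = 1.3523 - 0.15*1.4092 = 1.1409
y_raw = -0.312 - 0.15*1.752 = -0.5748
Step 3: Project onto [-1, 3].
x_proj = clip(1.1409) = 1.1409
y_proj = clip(-0.5748) = -0.5748
Step 4: Evaluate f.
f(1.1409, -0.5748) = -3.0239


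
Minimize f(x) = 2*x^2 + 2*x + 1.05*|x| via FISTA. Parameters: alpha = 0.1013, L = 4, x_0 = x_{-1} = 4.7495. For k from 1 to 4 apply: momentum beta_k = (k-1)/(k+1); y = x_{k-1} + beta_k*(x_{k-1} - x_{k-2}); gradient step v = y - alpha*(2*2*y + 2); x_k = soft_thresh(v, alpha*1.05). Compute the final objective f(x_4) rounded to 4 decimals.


FISTA on f(x) = 2*x^2 + 2*x + 1.05*|x|
L = 4, alpha = 0.1013
Iteration 1: beta = 0.0, y = 4.7495 + 0.0*(4.7495 - 4.7495) = 4.7495
  grad(y) = 20.998, v = y - alpha*grad = 2.6224
  prox(v) = soft_thresh(2.6224, 0.1064) = 2.516
Iteration 2: beta = 0.3333, y = 2.516 + 0.3333*(2.516 - 4.7495) = 1.7716
  grad(y) = 9.0862, v = y - alpha*grad = 0.8511
  prox(v) = soft_thresh(0.8511, 0.1064) = 0.7448
Iteration 3: beta = 0.5, y = 0.7448 + 0.5*(0.7448 - 2.516) = -0.1409
  grad(y) = 1.4364, v = y - alpha*grad = -0.2864
  prox(v) = soft_thresh(-0.2864, 0.1064) = -0.18
Iteration 4: beta = 0.6, y = -0.18 + 0.6*(-0.18 - 0.7448) = -0.7349
  grad(y) = -0.9396, v = y - alpha*grad = -0.6397
  prox(v) = soft_thresh(-0.6397, 0.1064) = -0.5334
f(x_4) = 2*(-0.5334)^2 + 2*(-0.5334) + 1.05*|-0.5334| = 0.0623


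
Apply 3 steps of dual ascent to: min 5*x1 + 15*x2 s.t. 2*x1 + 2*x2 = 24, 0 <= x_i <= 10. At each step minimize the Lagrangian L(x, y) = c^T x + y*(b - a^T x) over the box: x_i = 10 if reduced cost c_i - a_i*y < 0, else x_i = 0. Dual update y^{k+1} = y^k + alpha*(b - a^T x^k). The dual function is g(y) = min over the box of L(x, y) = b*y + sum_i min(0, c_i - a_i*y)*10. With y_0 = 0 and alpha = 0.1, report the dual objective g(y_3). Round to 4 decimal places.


Dual ascent for LP: min 5*x1 + 15*x2, 2*x1 + 2*x2 = 24, 0 <= x_i <= 10
Step 1: y^k = 0.0, reduced costs: (5.0, 15.0)
  x^k = (0.0, 0.0), subgradient = b - a^T x = 24.0
  y^{k+1} = 0.0 + 0.1*24.0 = 2.4
Step 2: y^k = 2.4, reduced costs: (0.2, 10.2)
  x^k = (0.0, 0.0), subgradient = b - a^T x = 24.0
  y^{k+1} = 2.4 + 0.1*24.0 = 4.8
Step 3: y^k = 4.8, reduced costs: (-4.6, 5.4)
  x^k = (10.0, 0.0), subgradient = b - a^T x = 4.0
  y^{k+1} = 4.8 + 0.1*4.0 = 5.2
Dual objective at y_3 = 5.2: reduced costs (-5.4, 4.6), box minimizer x = (10.0, 0.0)
g(y_3) = b*y + (c1 - a1*y)*x1 + (c2 - a2*y)*x2 = 24*5.2 + (-5.4)*10.0 + 4.6*0.0 = 124.8 - 54.0 + 0.0 = 70.8


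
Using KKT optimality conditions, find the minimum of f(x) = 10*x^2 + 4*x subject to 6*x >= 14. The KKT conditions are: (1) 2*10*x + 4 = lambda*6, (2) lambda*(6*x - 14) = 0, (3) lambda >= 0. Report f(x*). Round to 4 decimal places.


Step 1: Try lambda = 0 (constraint inactive).
x_unc = -4/(2*10) = -0.2
Check: 6*-0.2 = -1.2 < 14 -- violated!
Step 2: Constraint must be active: 6*x = 14
x* = 14/6 = 7/3 = 2.3333 (rounded; the exact value 7/3 is used below)
lambda = (2*10*(7/3) + 4)/6 = 8.4444
Step 3: Compute optimal value.
f(x*) = 10*(7/3)^2 + 4*(7/3) = 63.7778


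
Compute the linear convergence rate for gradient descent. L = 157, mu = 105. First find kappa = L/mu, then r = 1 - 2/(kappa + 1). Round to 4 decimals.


Step 1: Compute the condition number.
kappa = L/mu = 157/105 = 1.4952
Step 2: Compute the convergence rate.
r = 1 - 2/(kappa + 1) = 1 - 2*mu/(L + mu) = (L - mu)/(L + mu) = 52/262 = 0.1985


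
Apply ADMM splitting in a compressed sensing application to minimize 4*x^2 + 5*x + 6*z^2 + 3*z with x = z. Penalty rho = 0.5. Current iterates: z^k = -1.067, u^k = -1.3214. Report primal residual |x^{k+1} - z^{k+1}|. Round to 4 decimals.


ADMM iteration with rho = 0.5, z^k = -1.067, u^k = -1.3214
Step 1: x-update.
Minimize 4*x^2 + 5*x + (0.5/2)*(x + 1.067 - 1.3214)^2
FOC: (2*4 + 0.5)*x = -5 + 0.5*(-1.067 + 1.3214)
x^{k+1} = -0.5733
Step 2: z-update.
Minimize 6*z^2 + 3*z + (0.5/2)*(-0.5733 - z - 1.3214)^2
FOC: (2*6 + 0.5)*z = -3 + 0.5*(-0.5733 - 1.3214)
z^{k+1} = -0.3158
Step 3: u-update.
u^{k+1} = -1.3214 - 0.5733 + 0.3158 = -1.5789
Step 4: Primal residual = |-0.5733 + 0.3158| = 0.2575


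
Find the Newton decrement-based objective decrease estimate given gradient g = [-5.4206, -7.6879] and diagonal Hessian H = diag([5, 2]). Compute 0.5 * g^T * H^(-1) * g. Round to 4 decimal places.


Step 1: H is diagonal, so H^(-1) * g = [-1.0841, -3.844].
Step 2: g^T H^(-1) g = sum_i g_i^2 / H_ii
  = (-5.4206)^2/5 + (-7.6879)^2/2
  = 5.8766 + 29.5519 = 35.4285
Step 3: Objective decrease = 0.5 * g^T H^(-1) g = 17.7142


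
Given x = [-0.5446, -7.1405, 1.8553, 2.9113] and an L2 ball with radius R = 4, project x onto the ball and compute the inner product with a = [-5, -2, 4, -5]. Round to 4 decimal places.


Step 1: Compute ||x|| (intermediates to 6 decimals).
||x|| = sqrt((-0.5446)^2 + (-7.1405)^2 + 1.8553^2 + 2.9113^2) = 7.949914
Step 2: Project.
Since ||x|| > R, scale = R/||x|| = 4/7.949914 = 0.50315, proj(x) = scale * x
proj(x) = [-0.274015, -3.592743, 0.933494, 1.464821]
Step 3: Dot product.
a^T * proj(x) = -5*(-0.274015) - 2*(-3.592743) + 4*0.933494 - 5*1.464821 = 4.9654


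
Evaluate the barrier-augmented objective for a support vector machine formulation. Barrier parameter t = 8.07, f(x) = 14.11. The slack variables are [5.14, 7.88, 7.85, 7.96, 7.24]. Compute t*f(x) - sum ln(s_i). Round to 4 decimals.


Step 1: Compute log-barrier.
ln values: [1.6371, 2.0643, 2.0605, 2.0744, 1.9796]
phi = -(1.6371 + 2.0643 + 2.0605 + 2.0744 + 1.9796) = -9.8159
Step 2: Compute augmented objective.
t*f(x) = 8.07*14.11 = 113.8677
Total = 113.8677 - 9.8159 = 104.0518


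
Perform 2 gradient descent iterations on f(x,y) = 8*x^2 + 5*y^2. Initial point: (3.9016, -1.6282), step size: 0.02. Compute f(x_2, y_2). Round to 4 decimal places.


Gradient descent on f(x,y) = 8*x^2 + 5*y^2.
Starting point: (3.9016, -1.6282), alpha = 0.02
Step 1: grad_x = 2*8*3.9016 = 62.4256, grad_y = 2*5*-1.6282 = -16.282
  x_1 = 3.9016 - 0.02*62.4256 = 2.6531
  y_1 = -1.6282 - 0.02*-16.282 = -1.3026
Step 2: grad_x = 2*8*2.6531 = 42.4494, grad_y = 2*5*-1.3026 = -13.0256
  x_2 = 2.6531 - 0.02*42.4494 = 1.8041
  y_2 = -1.3026 - 0.02*-13.0256 = -1.042
f(1.8041, -1.042) = 8*1.8041^2 + 5*(-1.042)^2 = 31.4675


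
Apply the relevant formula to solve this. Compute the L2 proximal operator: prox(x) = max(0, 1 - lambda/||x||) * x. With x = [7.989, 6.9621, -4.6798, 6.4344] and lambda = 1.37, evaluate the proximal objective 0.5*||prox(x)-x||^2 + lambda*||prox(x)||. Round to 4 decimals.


Step 1: Compute ||x||.
||x|| = 13.2513
Step 2: Compute scaling factor.
scale = max(0, 1 - 1.37/13.2513) = 0.8966
Step 3: prox(x) = [7.163, 6.2423, -4.196, 5.7692]
||prox(x)|| = 11.8813
Step 4: Proximal objective.
0.5*||prox-x||^2 = 0.9385
lambda*||prox|| = 16.2774
Total = 17.2158


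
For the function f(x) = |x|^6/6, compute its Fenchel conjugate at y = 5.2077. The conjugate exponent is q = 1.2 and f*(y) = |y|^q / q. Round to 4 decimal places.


The conjugate exponent q satisfies 1/p + 1/q = 1.
p = 6, so q = 6/(6 - 1) = 1.2
|y|^q = 5.2077^1.2 = 7.2439
f*(5.2077) = 7.2439 / 1.2 = 6.0366


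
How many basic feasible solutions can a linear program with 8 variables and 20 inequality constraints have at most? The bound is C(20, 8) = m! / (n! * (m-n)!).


Each vertex corresponds to some choice of n active constraints out of m, so the number of vertices is at most C(m, n) = m! / (n!(m-n)!).
m = 20, n = 8
Numerator: 20 * 19 * 18 * 17 * 16 * 15 * 14 * 13
Denominator: 8! = 40320
C(20, 8) = 125970


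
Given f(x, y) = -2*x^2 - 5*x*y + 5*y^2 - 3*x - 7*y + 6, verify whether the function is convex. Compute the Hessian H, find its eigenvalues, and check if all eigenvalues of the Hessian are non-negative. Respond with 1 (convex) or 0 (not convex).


The Hessian of f(x,y) = -2*x^2 - 5*x*y + 5*y^2 - 3*x - 7*y + 6 is:
H = [[-4, -5], [-5, 10]]
Trace = -4 + 10 = 6
Determinant = -4*10 - (-5)^2 = -65
Discriminant = (6)^2 - 4*-65 = 296.0
Eigenvalues: lambda_1 = -5.6023, lambda_2 = 11.6023
The function is not convex.

0


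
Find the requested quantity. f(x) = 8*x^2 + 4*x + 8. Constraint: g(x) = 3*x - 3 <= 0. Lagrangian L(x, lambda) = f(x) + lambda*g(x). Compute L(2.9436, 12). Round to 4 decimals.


Step 1: Evaluate f(x).
f(2.9436) = 8*2.9436^2 + 4*2.9436 + 8 = 89.0926
Step 2: Evaluate g(x).
g(2.9436) = 3*2.9436 - 3 = 5.8308
Step 3: Compute Lagrangian.
L = 89.0926 + 12*5.8308 = 159.0622


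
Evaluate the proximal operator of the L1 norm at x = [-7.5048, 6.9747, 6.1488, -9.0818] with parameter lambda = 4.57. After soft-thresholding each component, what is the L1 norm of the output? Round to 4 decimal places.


Soft-thresholding with lambda = 4.57:
prox(-7.5048) = sign(-7.5048)*max(|-7.5048| - 4.57, 0) = -2.9348
prox(6.9747) = sign(6.9747)*max(|6.9747| - 4.57, 0) = 2.4047
prox(6.1488) = sign(6.1488)*max(|6.1488| - 4.57, 0) = 1.5788
prox(-9.0818) = sign(-9.0818)*max(|-9.0818| - 4.57, 0) = -4.5118
prox(x) = [-2.9348, 2.4047, 1.5788, -4.5118]
||prox(x)||_1 = 2.9348 + 2.4047 + 1.5788 + 4.5118 = 11.4301


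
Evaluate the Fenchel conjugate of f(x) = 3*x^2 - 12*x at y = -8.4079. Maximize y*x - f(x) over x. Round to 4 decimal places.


f*(y) = sup_x {y*x - a*x^2 - b*x} = sup_x {(y-b)*x - a*x^2}
FOC: (y - b) - 2a*x = 0 => x* = (y - b)/(2a)
x* = (-8.4079 + 12)/(2*3) = 0.5987
f*(-8.4079) = (y-b)^2/(4a) = (-8.4079 + 12)^2/(4*3)
= 12.9032/12 = 1.0753


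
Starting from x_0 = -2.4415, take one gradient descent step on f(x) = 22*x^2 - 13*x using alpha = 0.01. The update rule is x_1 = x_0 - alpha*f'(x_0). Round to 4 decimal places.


We compute the gradient at x_0 and apply the update.
f'(x) = 44*x - 13
f'(-2.4415) = 44*-2.4415 - 13 = -120.426
x_1 = -2.4415 - 0.01*-120.426 = -1.2372


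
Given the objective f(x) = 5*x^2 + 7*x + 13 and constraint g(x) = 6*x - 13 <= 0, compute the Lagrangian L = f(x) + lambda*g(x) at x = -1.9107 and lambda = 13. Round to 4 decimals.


Step 1: Evaluate f(x).
f(-1.9107) = 5*(-1.9107)^2 + 7*(-1.9107) + 13 = 17.879
Step 2: Evaluate g(x).
g(-1.9107) = 6*-1.9107 - 13 = -24.4642
Step 3: Compute Lagrangian.
L = 17.879 + 13*-24.4642 = -300.1556


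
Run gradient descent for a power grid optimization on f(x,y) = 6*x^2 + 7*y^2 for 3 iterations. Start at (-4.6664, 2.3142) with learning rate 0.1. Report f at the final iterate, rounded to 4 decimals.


Gradient descent on f(x,y) = 6*x^2 + 7*y^2.
Starting point: (-4.6664, 2.3142), alpha = 0.1
Step 1: grad_x = 2*6*-4.6664 = -55.9968, grad_y = 2*7*2.3142 = 32.3988
  x_1 = -4.6664 - 0.1*-55.9968 = 0.9333
  y_1 = 2.3142 - 0.1*32.3988 = -0.9257
Step 2: grad_x = 2*6*0.9333 = 11.1994, grad_y = 2*7*-0.9257 = -12.9595
  x_2 = 0.9333 - 0.1*11.1994 = -0.1867
  y_2 = -0.9257 - 0.1*-12.9595 = 0.3703
Step 3: grad_x = 2*6*-0.1867 = -2.2399, grad_y = 2*7*0.3703 = 5.1838
  x_3 = -0.1867 - 0.1*-2.2399 = 0.0373
  y_3 = 0.3703 - 0.1*5.1838 = -0.1481
f(0.0373, -0.1481) = 6*0.0373^2 + 7*(-0.1481)^2 = 0.1619


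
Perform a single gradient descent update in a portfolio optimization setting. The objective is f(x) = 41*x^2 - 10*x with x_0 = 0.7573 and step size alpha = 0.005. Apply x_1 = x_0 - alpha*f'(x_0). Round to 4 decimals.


We compute the gradient at x_0 and apply the update.
f'(x) = 82*x - 10
f'(0.7573) = 82*0.7573 - 10 = 52.0986
x_1 = 0.7573 - 0.005*52.0986 = 0.4968


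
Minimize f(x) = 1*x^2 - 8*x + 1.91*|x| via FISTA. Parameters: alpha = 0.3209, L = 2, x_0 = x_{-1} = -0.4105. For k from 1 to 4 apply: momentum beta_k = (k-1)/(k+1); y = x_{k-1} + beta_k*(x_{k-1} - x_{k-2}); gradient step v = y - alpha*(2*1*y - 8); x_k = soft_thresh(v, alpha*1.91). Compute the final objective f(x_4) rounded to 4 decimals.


FISTA on f(x) = 1*x^2 - 8*x + 1.91*|x|
L = 2, alpha = 0.3209
Iteration 1: beta = 0.0, y = -0.4105 + 0.0*(-0.4105 + 0.4105) = -0.4105
  grad(y) = -8.821, v = y - alpha*grad = 2.4202
  prox(v) = soft_thresh(2.4202, 0.6129) = 1.8072
Iteration 2: beta = 0.3333, y = 1.8072 + 0.3333*(1.8072 + 0.4105) = 2.5465
  grad(y) = -2.907, v = y - alpha*grad = 3.4794
  prox(v) = soft_thresh(3.4794, 0.6129) = 2.8664
Iteration 3: beta = 0.5, y = 2.8664 + 0.5*(2.8664 - 1.8072) = 3.396
  grad(y) = -1.2079, v = y - alpha*grad = 3.7837
  prox(v) = soft_thresh(3.7837, 0.6129) = 3.1707
Iteration 4: beta = 0.6, y = 3.1707 + 0.6*(3.1707 - 2.8664) = 3.3533
  grad(y) = -1.2934, v = y - alpha*grad = 3.7684
  prox(v) = soft_thresh(3.7684, 0.6129) = 3.1554
f(x_4) = 1*3.1554^2 - 8*3.1554 + 1.91*|3.1554| = -9.2598


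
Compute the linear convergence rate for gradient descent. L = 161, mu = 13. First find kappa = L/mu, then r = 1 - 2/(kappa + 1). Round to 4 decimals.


Step 1: Compute the condition number.
kappa = L/mu = 161/13 = 12.3846
Step 2: Compute the convergence rate.
r = 1 - 2/(kappa + 1) = 1 - 2*mu/(L + mu) = (L - mu)/(L + mu) = 148/174 = 0.8506


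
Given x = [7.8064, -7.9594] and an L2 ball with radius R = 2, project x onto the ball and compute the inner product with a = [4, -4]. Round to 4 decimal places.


Step 1: Compute ||x|| (intermediates to 6 decimals).
||x|| = sqrt(7.8064^2 + (-7.9594)^2) = 11.148629
Step 2: Project.
Since ||x|| > R, scale = R/||x|| = 2/11.148629 = 0.179394, proj(x) = scale * x
proj(x) = [1.400421, -1.427869]
Step 3: Dot product.
a^T * proj(x) = 4*1.400421 - 4*(-1.427869) = 11.3132


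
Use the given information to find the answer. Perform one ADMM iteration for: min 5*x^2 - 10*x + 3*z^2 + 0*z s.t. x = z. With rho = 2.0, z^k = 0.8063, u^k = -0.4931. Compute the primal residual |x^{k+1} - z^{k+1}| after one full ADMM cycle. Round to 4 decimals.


ADMM iteration with rho = 2.0, z^k = 0.8063, u^k = -0.4931
Step 1: x-update.
Minimize 5*x^2 - 10*x + (2.0/2)*(x - 0.8063 - 0.4931)^2
FOC: (2*5 + 2.0)*x = 10 + 2.0*(0.8063 + 0.4931)
x^{k+1} = 1.0499
Step 2: z-update.
Minimize 3*z^2 + 0*z + (2.0/2)*(1.0499 - z - 0.4931)^2
FOC: (2*3 + 2.0)*z = 0 + 2.0*(1.0499 - 0.4931)
z^{k+1} = 0.1392
Step 3: u-update.
u^{k+1} = -0.4931 + 1.0499 - 0.1392 = 0.4176
Step 4: Primal residual = |1.0499 - 0.1392| = 0.9107


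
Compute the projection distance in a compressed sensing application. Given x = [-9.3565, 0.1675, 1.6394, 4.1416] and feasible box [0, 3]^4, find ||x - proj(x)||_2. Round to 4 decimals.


Project each component onto [0, 3].
clip(-9.3565) = 0.0, clip(0.1675) = 0.1675, clip(1.6394) = 1.6394, clip(4.1416) = 3.0
Projection = [0.0, 0.1675, 1.6394, 3.0]
Squared diffs: [87.5441, 0.0, 0.0, 1.3033]
Distance = sqrt(88.8474) = 9.4259


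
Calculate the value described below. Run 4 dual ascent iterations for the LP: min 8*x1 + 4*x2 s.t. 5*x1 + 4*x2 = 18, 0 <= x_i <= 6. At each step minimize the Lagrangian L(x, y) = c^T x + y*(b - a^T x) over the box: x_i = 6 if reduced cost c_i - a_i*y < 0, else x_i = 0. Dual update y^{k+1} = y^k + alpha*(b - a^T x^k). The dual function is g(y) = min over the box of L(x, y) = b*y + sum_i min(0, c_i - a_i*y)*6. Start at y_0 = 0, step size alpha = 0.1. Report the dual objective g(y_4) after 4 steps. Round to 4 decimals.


Dual ascent for LP: min 8*x1 + 4*x2, 5*x1 + 4*x2 = 18, 0 <= x_i <= 6
Step 1: y^k = 0.0, reduced costs: (8.0, 4.0)
  x^k = (0.0, 0.0), subgradient = b - a^T x = 18.0
  y^{k+1} = 0.0 + 0.1*18.0 = 1.8
Step 2: y^k = 1.8, reduced costs: (-1.0, -3.2)
  x^k = (6.0, 6.0), subgradient = b - a^T x = -36.0
  y^{k+1} = 1.8 + 0.1*-36.0 = -1.8
Step 3: y^k = -1.8, reduced costs: (17.0, 11.2)
  x^k = (0.0, 0.0), subgradient = b - a^T x = 18.0
  y^{k+1} = -1.8 + 0.1*18.0 = 0.0
Step 4: y^k = 0.0, reduced costs: (8.0, 4.0)
  x^k = (0.0, 0.0), subgradient = b - a^T x = 18.0
  y^{k+1} = 0.0 + 0.1*18.0 = 1.8
Dual objective at y_4 = 1.8: reduced costs (-1.0, -3.2), box minimizer x = (6.0, 6.0)
g(y_4) = b*y + (c1 - a1*y)*x1 + (c2 - a2*y)*x2 = 18*1.8 + (-1.0)*6.0 + (-3.2)*6.0 = 32.4 - 6.0 - 19.2 = 7.2


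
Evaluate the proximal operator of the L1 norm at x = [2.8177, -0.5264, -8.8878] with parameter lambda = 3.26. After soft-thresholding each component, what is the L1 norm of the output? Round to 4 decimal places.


Soft-thresholding with lambda = 3.26:
prox(2.8177) = sign(2.8177)*max(|2.8177| - 3.26, 0) = 0.0
prox(-0.5264) = sign(-0.5264)*max(|-0.5264| - 3.26, 0) = 0.0
prox(-8.8878) = sign(-8.8878)*max(|-8.8878| - 3.26, 0) = -5.6278
prox(x) = [0.0, 0.0, -5.6278]
||prox(x)||_1 = 0.0 + 0.0 + 5.6278 = 5.6278


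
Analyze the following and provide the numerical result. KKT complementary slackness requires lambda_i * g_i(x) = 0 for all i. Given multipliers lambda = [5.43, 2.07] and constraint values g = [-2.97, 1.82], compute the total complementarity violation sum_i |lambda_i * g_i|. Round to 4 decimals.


KKT complementary slackness check:
lambda_1 * g_1 = 5.43 * -2.97 = -16.1271
lambda_2 * g_2 = 2.07 * 1.82 = 3.7674
Total violation = 16.1271 + 3.7674 = 19.8945


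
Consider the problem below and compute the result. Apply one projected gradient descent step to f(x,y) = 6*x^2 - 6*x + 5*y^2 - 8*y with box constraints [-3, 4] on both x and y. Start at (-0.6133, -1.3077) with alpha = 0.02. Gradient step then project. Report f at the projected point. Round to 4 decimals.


Step 1: Compute gradient at (-0.6133, -1.3077).
grad_x = 2*6*-0.6133 - 6 = -13.3596
grad_y = 2*5*-1.3077 - 8 = -21.077
Step 2: Gradient step.
x_raw = -0.6133 - 0.02*-13.3596 = -0.3461
y_raw = -1.3077 - 0.02*-21.077 = -0.8862
Step 3: Project onto [-3, 4].
x_proj = clip(-0.3461) = -0.3461
y_proj = clip(-0.8862) = -0.8862
Step 4: Evaluate f.
f(-0.3461, -0.8862) = 13.8111
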